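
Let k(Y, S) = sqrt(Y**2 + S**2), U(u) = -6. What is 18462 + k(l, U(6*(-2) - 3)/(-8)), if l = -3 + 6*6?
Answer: 18462 + 3*sqrt(1937)/4 ≈ 18495.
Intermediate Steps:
l = 33 (l = -3 + 36 = 33)
k(Y, S) = sqrt(S**2 + Y**2)
18462 + k(l, U(6*(-2) - 3)/(-8)) = 18462 + sqrt((-6/(-8))**2 + 33**2) = 18462 + sqrt((-6*(-1/8))**2 + 1089) = 18462 + sqrt((3/4)**2 + 1089) = 18462 + sqrt(9/16 + 1089) = 18462 + sqrt(17433/16) = 18462 + 3*sqrt(1937)/4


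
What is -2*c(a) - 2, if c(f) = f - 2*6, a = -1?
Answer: 24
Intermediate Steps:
c(f) = -12 + f (c(f) = f - 12 = -12 + f)
-2*c(a) - 2 = -2*(-12 - 1) - 2 = -2*(-13) - 2 = 26 - 2 = 24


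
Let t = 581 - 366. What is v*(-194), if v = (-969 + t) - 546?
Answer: 252200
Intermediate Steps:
t = 215
v = -1300 (v = (-969 + 215) - 546 = -754 - 546 = -1300)
v*(-194) = -1300*(-194) = 252200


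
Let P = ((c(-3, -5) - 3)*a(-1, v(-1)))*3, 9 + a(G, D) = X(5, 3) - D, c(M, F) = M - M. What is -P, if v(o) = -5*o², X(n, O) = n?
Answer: 9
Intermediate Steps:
c(M, F) = 0
a(G, D) = -4 - D (a(G, D) = -9 + (5 - D) = -4 - D)
P = -9 (P = ((0 - 3)*(-4 - (-5)*(-1)²))*3 = -3*(-4 - (-5))*3 = -3*(-4 - 1*(-5))*3 = -3*(-4 + 5)*3 = -3*1*3 = -3*3 = -9)
-P = -1*(-9) = 9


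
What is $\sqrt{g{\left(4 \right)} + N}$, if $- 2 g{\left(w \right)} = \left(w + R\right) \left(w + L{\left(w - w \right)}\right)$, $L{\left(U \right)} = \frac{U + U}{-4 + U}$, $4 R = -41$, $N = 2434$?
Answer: $\frac{\sqrt{9786}}{2} \approx 49.462$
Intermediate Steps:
$R = - \frac{41}{4}$ ($R = \frac{1}{4} \left(-41\right) = - \frac{41}{4} \approx -10.25$)
$L{\left(U \right)} = \frac{2 U}{-4 + U}$
$g{\left(w \right)} = - \frac{w \left(- \frac{41}{4} + w\right)}{2}$ ($g{\left(w \right)} = - \frac{\left(w - \frac{41}{4}\right) \left(w + \frac{2 \left(w - w\right)}{-4 + \left(w - w\right)}\right)}{2} = - \frac{\left(- \frac{41}{4} + w\right) \left(w + 2 \cdot 0 \frac{1}{-4 + 0}\right)}{2} = - \frac{\left(- \frac{41}{4} + w\right) \left(w + 2 \cdot 0 \frac{1}{-4}\right)}{2} = - \frac{\left(- \frac{41}{4} + w\right) \left(w + 2 \cdot 0 \left(- \frac{1}{4}\right)\right)}{2} = - \frac{\left(- \frac{41}{4} + w\right) \left(w + 0\right)}{2} = - \frac{\left(- \frac{41}{4} + w\right) w}{2} = - \frac{w \left(- \frac{41}{4} + w\right)}{2}$)
$\sqrt{g{\left(4 \right)} + N} = \sqrt{\frac{1}{8} \cdot 4 \left(41 - 16\right) + 2434} = \sqrt{\frac{1}{8} \cdot 4 \cdot 25 + 2434} = \sqrt{\frac{25}{2} + 2434} = \sqrt{\frac{4893}{2}} = \frac{\sqrt{9786}}{2}$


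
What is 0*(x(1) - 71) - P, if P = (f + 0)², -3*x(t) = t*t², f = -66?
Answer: -4356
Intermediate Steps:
x(t) = -t³/3 (x(t) = -t*t²/3 = -t³/3)
P = 4356 (P = (-66 + 0)² = (-66)² = 4356)
0*(x(1) - 71) - P = 0*(-⅓*1³ - 71) - 1*4356 = 0*(-⅓*1 - 71) - 4356 = 0*(-⅓ - 71) - 4356 = 0*(-214/3) - 4356 = 0 - 4356 = -4356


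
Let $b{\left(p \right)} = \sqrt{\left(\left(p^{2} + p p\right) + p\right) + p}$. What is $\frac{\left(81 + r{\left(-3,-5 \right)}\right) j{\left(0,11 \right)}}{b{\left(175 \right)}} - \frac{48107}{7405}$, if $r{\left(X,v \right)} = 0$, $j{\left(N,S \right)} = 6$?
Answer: $- \frac{48107}{7405} + \frac{243 \sqrt{154}}{1540} \approx -4.5384$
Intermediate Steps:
$b{\left(p \right)} = \sqrt{2 p + 2 p^{2}}$ ($b{\left(p \right)} = \sqrt{\left(\left(p^{2} + p^{2}\right) + p\right) + p} = \sqrt{\left(2 p^{2} + p\right) + p} = \sqrt{\left(p + 2 p^{2}\right) + p} = \sqrt{2 p + 2 p^{2}}$)
$\frac{\left(81 + r{\left(-3,-5 \right)}\right) j{\left(0,11 \right)}}{b{\left(175 \right)}} - \frac{48107}{7405} = \frac{\left(81 + 0\right) 6}{\sqrt{2} \sqrt{175 \left(1 + 175\right)}} - \frac{48107}{7405} = \frac{81 \cdot 6}{\sqrt{2} \sqrt{175 \cdot 176}} - \frac{48107}{7405} = \frac{486}{\sqrt{2} \sqrt{30800}} - \frac{48107}{7405} = \frac{486}{\sqrt{2} \cdot 20 \sqrt{77}} - \frac{48107}{7405} = \frac{486}{20 \sqrt{154}} - \frac{48107}{7405} = 486 \frac{\sqrt{154}}{3080} - \frac{48107}{7405} = \frac{243 \sqrt{154}}{1540} - \frac{48107}{7405} = - \frac{48107}{7405} + \frac{243 \sqrt{154}}{1540}$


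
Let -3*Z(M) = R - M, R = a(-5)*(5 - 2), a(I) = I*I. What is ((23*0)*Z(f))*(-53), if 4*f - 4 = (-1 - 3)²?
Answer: 0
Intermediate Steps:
a(I) = I²
f = 5 (f = 1 + (-1 - 3)²/4 = 1 + (¼)*(-4)² = 1 + (¼)*16 = 1 + 4 = 5)
R = 75 (R = (-5)²*(5 - 2) = 25*3 = 75)
Z(M) = -25 + M/3 (Z(M) = -(75 - M)/3 = -25 + M/3)
((23*0)*Z(f))*(-53) = ((23*0)*(-25 + (⅓)*5))*(-53) = (0*(-25 + 5/3))*(-53) = (0*(-70/3))*(-53) = 0*(-53) = 0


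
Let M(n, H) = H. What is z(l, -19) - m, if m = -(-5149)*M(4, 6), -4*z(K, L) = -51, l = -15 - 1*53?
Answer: -123525/4 ≈ -30881.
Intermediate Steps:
l = -68 (l = -15 - 53 = -68)
z(K, L) = 51/4 (z(K, L) = -¼*(-51) = 51/4)
m = 30894 (m = -(-5149)*6 = -271*(-114) = 30894)
z(l, -19) - m = 51/4 - 1*30894 = 51/4 - 30894 = -123525/4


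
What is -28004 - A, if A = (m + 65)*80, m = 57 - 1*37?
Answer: -34804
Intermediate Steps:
m = 20 (m = 57 - 37 = 20)
A = 6800 (A = (20 + 65)*80 = 85*80 = 6800)
-28004 - A = -28004 - 1*6800 = -28004 - 6800 = -34804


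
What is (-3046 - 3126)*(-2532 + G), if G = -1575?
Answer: 25348404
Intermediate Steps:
(-3046 - 3126)*(-2532 + G) = (-3046 - 3126)*(-2532 - 1575) = -6172*(-4107) = 25348404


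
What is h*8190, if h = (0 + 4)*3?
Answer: 98280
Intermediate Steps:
h = 12 (h = 4*3 = 12)
h*8190 = 12*8190 = 98280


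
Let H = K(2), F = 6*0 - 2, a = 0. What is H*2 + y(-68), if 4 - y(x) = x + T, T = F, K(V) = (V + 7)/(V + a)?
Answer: 83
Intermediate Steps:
K(V) = (7 + V)/V (K(V) = (V + 7)/(V + 0) = (7 + V)/V)
F = -2 (F = 0 - 2 = -2)
H = 9/2 (H = (7 + 2)/2 = (1/2)*9 = 9/2 ≈ 4.5000)
T = -2
y(x) = 6 - x (y(x) = 4 - (x - 2) = 4 - (-2 + x) = 4 + (2 - x) = 6 - x)
H*2 + y(-68) = (9/2)*2 + (6 - 1*(-68)) = 9 + (6 + 68) = 9 + 74 = 83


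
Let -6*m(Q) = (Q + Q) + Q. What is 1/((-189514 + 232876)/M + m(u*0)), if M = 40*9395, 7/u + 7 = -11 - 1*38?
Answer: 187900/21681 ≈ 8.6666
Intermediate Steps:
u = -1/8 (u = 7/(-7 + (-11 - 1*38)) = 7/(-7 + (-11 - 38)) = 7/(-7 - 49) = 7/(-56) = 7*(-1/56) = -1/8 ≈ -0.12500)
M = 375800
m(Q) = -Q/2 (m(Q) = -((Q + Q) + Q)/6 = -(2*Q + Q)/6 = -Q/2)
1/((-189514 + 232876)/M + m(u*0)) = 1/((-189514 + 232876)/375800 - (-1)*0/16) = 1/(43362*(1/375800) - 1/2*0) = 1/(21681/187900 + 0) = 1/(21681/187900) = 187900/21681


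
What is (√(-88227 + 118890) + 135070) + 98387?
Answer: 233457 + 3*√3407 ≈ 2.3363e+5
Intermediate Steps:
(√(-88227 + 118890) + 135070) + 98387 = (√30663 + 135070) + 98387 = (3*√3407 + 135070) + 98387 = (135070 + 3*√3407) + 98387 = 233457 + 3*√3407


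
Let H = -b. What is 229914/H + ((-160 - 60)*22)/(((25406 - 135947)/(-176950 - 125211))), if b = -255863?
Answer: -374163793600646/28283351883 ≈ -13229.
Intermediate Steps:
H = 255863 (H = -1*(-255863) = 255863)
229914/H + ((-160 - 60)*22)/(((25406 - 135947)/(-176950 - 125211))) = 229914/255863 + ((-160 - 60)*22)/(((25406 - 135947)/(-176950 - 125211))) = 229914*(1/255863) + (-220*22)/((-110541/(-302161))) = 229914/255863 - 4840/((-110541*(-1/302161))) = 229914/255863 - 4840/110541/302161 = 229914/255863 - 4840*302161/110541 = 229914/255863 - 1462459240/110541 = -374163793600646/28283351883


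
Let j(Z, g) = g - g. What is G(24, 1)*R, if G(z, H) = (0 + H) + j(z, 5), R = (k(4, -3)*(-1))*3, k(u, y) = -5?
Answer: 15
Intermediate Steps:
j(Z, g) = 0
R = 15 (R = -5*(-1)*3 = 5*3 = 15)
G(z, H) = H (G(z, H) = (0 + H) + 0 = H + 0 = H)
G(24, 1)*R = 1*15 = 15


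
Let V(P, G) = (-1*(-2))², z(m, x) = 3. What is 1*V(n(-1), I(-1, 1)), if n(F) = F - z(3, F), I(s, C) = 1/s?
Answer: 4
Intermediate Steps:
n(F) = -3 + F (n(F) = F - 1*3 = F - 3 = -3 + F)
V(P, G) = 4 (V(P, G) = 2² = 4)
1*V(n(-1), I(-1, 1)) = 1*4 = 4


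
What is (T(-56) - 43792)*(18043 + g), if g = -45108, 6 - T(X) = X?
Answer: 1183552450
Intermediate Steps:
T(X) = 6 - X
(T(-56) - 43792)*(18043 + g) = ((6 - 1*(-56)) - 43792)*(18043 - 45108) = ((6 + 56) - 43792)*(-27065) = (62 - 43792)*(-27065) = -43730*(-27065) = 1183552450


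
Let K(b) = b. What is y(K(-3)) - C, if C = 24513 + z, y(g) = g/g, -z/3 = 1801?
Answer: -19109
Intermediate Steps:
z = -5403 (z = -3*1801 = -5403)
y(g) = 1
C = 19110 (C = 24513 - 5403 = 19110)
y(K(-3)) - C = 1 - 1*19110 = 1 - 19110 = -19109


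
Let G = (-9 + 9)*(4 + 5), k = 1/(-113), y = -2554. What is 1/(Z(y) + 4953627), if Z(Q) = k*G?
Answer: 1/4953627 ≈ 2.0187e-7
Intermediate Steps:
k = -1/113 ≈ -0.0088496
G = 0 (G = 0*9 = 0)
Z(Q) = 0 (Z(Q) = -1/113*0 = 0)
1/(Z(y) + 4953627) = 1/(0 + 4953627) = 1/4953627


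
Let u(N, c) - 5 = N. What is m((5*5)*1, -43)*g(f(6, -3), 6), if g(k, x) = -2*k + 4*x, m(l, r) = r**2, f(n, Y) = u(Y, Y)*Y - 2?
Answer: 73960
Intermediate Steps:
u(N, c) = 5 + N
f(n, Y) = -2 + Y*(5 + Y) (f(n, Y) = (5 + Y)*Y - 2 = Y*(5 + Y) - 2 = -2 + Y*(5 + Y))
m((5*5)*1, -43)*g(f(6, -3), 6) = (-43)**2*(-2*(-2 - 3*(5 - 3)) + 4*6) = 1849*(-2*(-2 - 3*2) + 24) = 1849*(-2*(-2 - 6) + 24) = 1849*(-2*(-8) + 24) = 1849*(16 + 24) = 1849*40 = 73960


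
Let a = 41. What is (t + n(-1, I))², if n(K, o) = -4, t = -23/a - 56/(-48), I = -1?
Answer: 697225/60516 ≈ 11.521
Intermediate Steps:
t = 149/246 (t = -23/41 - 56/(-48) = -23*1/41 - 56*(-1/48) = -23/41 + 7/6 = 149/246 ≈ 0.60569)
(t + n(-1, I))² = (149/246 - 4)² = (-835/246)² = 697225/60516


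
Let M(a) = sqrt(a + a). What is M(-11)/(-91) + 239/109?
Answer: 239/109 - I*sqrt(22)/91 ≈ 2.1927 - 0.051543*I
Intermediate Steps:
M(a) = sqrt(2)*sqrt(a) (M(a) = sqrt(2*a) = sqrt(2)*sqrt(a))
M(-11)/(-91) + 239/109 = (sqrt(2)*sqrt(-11))/(-91) + 239/109 = (sqrt(2)*(I*sqrt(11)))*(-1/91) + 239*(1/109) = (I*sqrt(22))*(-1/91) + 239/109 = -I*sqrt(22)/91 + 239/109 = 239/109 - I*sqrt(22)/91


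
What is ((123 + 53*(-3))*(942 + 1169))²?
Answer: 5775392016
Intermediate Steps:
((123 + 53*(-3))*(942 + 1169))² = ((123 - 159)*2111)² = (-36*2111)² = (-75996)² = 5775392016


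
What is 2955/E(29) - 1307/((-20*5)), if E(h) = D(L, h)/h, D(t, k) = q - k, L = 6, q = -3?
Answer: -2131919/800 ≈ -2664.9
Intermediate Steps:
D(t, k) = -3 - k
E(h) = (-3 - h)/h
2955/E(29) - 1307/((-20*5)) = 2955/(((-3 - 1*29)/29)) - 1307/((-20*5)) = 2955/(((-3 - 29)/29)) - 1307/(-100) = 2955/(((1/29)*(-32))) - 1307*(-1/100) = 2955/(-32/29) + 1307/100 = 2955*(-29/32) + 1307/100 = -85695/32 + 1307/100 = -2131919/800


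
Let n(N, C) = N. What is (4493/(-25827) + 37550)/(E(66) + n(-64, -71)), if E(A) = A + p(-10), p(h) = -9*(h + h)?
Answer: 969799357/4700514 ≈ 206.32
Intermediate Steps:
p(h) = -18*h
E(A) = 180 + A (E(A) = A - 18*(-10) = A + 180 = 180 + A)
(4493/(-25827) + 37550)/(E(66) + n(-64, -71)) = (4493/(-25827) + 37550)/((180 + 66) - 64) = (4493*(-1/25827) + 37550)/(246 - 64) = (-4493/25827 + 37550)/182 = (969799357/25827)*(1/182) = 969799357/4700514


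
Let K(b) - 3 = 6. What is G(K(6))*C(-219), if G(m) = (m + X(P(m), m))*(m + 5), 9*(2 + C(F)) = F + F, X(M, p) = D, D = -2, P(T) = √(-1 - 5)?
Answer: -14896/3 ≈ -4965.3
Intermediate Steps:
K(b) = 9 (K(b) = 3 + 6 = 9)
P(T) = I*√6 (P(T) = √(-6) = I*√6)
X(M, p) = -2
C(F) = -2 + 2*F/9 (C(F) = -2 + (F + F)/9 = -2 + (2*F)/9 = -2 + 2*F/9)
G(m) = (-2 + m)*(5 + m) (G(m) = (m - 2)*(m + 5) = (-2 + m)*(5 + m))
G(K(6))*C(-219) = (-10 + 9² + 3*9)*(-2 + (2/9)*(-219)) = (-10 + 81 + 27)*(-2 - 146/3) = 98*(-152/3) = -14896/3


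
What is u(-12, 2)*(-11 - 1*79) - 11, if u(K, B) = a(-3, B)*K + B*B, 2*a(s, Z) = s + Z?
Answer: -911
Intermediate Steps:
a(s, Z) = Z/2 + s/2 (a(s, Z) = (s + Z)/2 = (Z + s)/2 = Z/2 + s/2)
u(K, B) = B² + K*(-3/2 + B/2) (u(K, B) = (B/2 + (½)*(-3))*K + B*B = (B/2 - 3/2)*K + B² = (-3/2 + B/2)*K + B² = K*(-3/2 + B/2) + B² = B² + K*(-3/2 + B/2))
u(-12, 2)*(-11 - 1*79) - 11 = (2² + (½)*(-12)*(-3 + 2))*(-11 - 1*79) - 11 = (4 + (½)*(-12)*(-1))*(-11 - 79) - 11 = (4 + 6)*(-90) - 11 = 10*(-90) - 11 = -900 - 11 = -911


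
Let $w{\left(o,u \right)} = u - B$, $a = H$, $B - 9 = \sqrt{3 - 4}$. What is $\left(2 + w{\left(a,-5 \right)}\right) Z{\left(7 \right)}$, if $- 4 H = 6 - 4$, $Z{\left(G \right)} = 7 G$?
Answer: $-588 - 49 i \approx -588.0 - 49.0 i$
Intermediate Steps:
$B = 9 + i$ ($B = 9 + \sqrt{3 - 4} = 9 + \sqrt{-1} = 9 + i \approx 9.0 + 1.0 i$)
$H = - \frac{1}{2}$ ($H = - \frac{6 - 4}{4} = \left(- \frac{1}{4}\right) 2 = - \frac{1}{2} \approx -0.5$)
$a = - \frac{1}{2} \approx -0.5$
$w{\left(o,u \right)} = -9 + u - i$ ($w{\left(o,u \right)} = u - \left(9 + i\right) = -9 + u - i$)
$\left(2 + w{\left(a,-5 \right)}\right) Z{\left(7 \right)} = \left(2 - \left(14 + i\right)\right) 7 \cdot 7 = \left(2 - \left(14 + i\right)\right) 49 = \left(-12 - i\right) 49 = -588 - 49 i$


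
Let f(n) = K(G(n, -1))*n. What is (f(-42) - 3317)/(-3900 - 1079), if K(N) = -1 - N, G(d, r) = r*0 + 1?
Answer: 3233/4979 ≈ 0.64933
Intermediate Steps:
G(d, r) = 1 (G(d, r) = 0 + 1 = 1)
f(n) = -2*n (f(n) = (-1 - 1*1)*n = (-1 - 1)*n = -2*n)
(f(-42) - 3317)/(-3900 - 1079) = (-2*(-42) - 3317)/(-3900 - 1079) = (84 - 3317)/(-4979) = -3233*(-1/4979) = 3233/4979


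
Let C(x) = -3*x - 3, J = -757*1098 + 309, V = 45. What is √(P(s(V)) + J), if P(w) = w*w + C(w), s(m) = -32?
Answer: 8*I*√12965 ≈ 910.91*I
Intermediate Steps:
J = -830877 (J = -831186 + 309 = -830877)
C(x) = -3 - 3*x
P(w) = -3 + w² - 3*w (P(w) = w*w + (-3 - 3*w) = w² + (-3 - 3*w) = -3 + w² - 3*w)
√(P(s(V)) + J) = √((-3 + (-32)² - 3*(-32)) - 830877) = √((-3 + 1024 + 96) - 830877) = √(1117 - 830877) = √(-829760) = 8*I*√12965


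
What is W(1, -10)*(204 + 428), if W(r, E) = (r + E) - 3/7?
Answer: -41712/7 ≈ -5958.9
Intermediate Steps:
W(r, E) = -3/7 + E + r (W(r, E) = (E + r) - 3*⅐ = (E + r) - 3/7 = -3/7 + E + r)
W(1, -10)*(204 + 428) = (-3/7 - 10 + 1)*(204 + 428) = -66/7*632 = -41712/7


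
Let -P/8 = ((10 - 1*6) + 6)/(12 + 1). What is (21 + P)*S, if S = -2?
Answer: -386/13 ≈ -29.692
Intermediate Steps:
P = -80/13 (P = -8*((10 - 1*6) + 6)/(12 + 1) = -8*((10 - 6) + 6)/13 = -8*(4 + 6)/13 = -80/13 ≈ -6.1538)
(21 + P)*S = (21 - 80/13)*(-2) = (193/13)*(-2) = -386/13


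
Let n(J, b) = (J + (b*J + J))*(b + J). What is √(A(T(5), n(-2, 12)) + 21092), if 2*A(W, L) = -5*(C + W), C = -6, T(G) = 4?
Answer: 17*√73 ≈ 145.25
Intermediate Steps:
n(J, b) = (J + b)*(2*J + J*b) (n(J, b) = (J + (J*b + J))*(J + b) = (J + (J + J*b))*(J + b) = (2*J + J*b)*(J + b) = (J + b)*(2*J + J*b))
A(W, L) = 15 - 5*W/2 (A(W, L) = (-5*(-6 + W))/2 = (30 - 5*W)/2 = 15 - 5*W/2)
√(A(T(5), n(-2, 12)) + 21092) = √((15 - 5/2*4) + 21092) = √((15 - 10) + 21092) = √(5 + 21092) = √21097 = 17*√73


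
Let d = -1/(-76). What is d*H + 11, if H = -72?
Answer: 191/19 ≈ 10.053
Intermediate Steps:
d = 1/76 (d = -1*(-1/76) = 1/76 ≈ 0.013158)
d*H + 11 = (1/76)*(-72) + 11 = -18/19 + 11 = 191/19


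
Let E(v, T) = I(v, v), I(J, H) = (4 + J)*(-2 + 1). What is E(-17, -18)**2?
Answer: 169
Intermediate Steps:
I(J, H) = -4 - J (I(J, H) = (4 + J)*(-1) = -4 - J)
E(v, T) = -4 - v
E(-17, -18)**2 = (-4 - 1*(-17))**2 = (-4 + 17)**2 = 13**2 = 169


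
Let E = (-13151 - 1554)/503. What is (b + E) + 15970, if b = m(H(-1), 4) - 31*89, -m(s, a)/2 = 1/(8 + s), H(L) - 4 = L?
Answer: 72933702/5533 ≈ 13182.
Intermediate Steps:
H(L) = 4 + L
m(s, a) = -2/(8 + s)
E = -14705/503 (E = -14705*1/503 = -14705/503 ≈ -29.235)
b = -30351/11 (b = -2/(8 + (4 - 1)) - 31*89 = -2/(8 + 3) - 2759 = -2/11 - 2759 = -30351/11 ≈ -2759.2)
(b + E) + 15970 = (-30351/11 - 14705/503) + 15970 = -15428308/5533 + 15970 = 72933702/5533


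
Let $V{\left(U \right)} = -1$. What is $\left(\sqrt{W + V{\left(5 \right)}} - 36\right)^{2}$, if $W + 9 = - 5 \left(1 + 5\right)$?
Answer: $1256 - 144 i \sqrt{10} \approx 1256.0 - 455.37 i$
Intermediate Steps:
$W = -39$ ($W = -9 - 5 \left(1 + 5\right) = -9 - 30 = -39$)
$\left(\sqrt{W + V{\left(5 \right)}} - 36\right)^{2} = \left(\sqrt{-39 - 1} - 36\right)^{2} = \left(\sqrt{-40} - 36\right)^{2} = \left(2 i \sqrt{10} - 36\right)^{2} = \left(-36 + 2 i \sqrt{10}\right)^{2}$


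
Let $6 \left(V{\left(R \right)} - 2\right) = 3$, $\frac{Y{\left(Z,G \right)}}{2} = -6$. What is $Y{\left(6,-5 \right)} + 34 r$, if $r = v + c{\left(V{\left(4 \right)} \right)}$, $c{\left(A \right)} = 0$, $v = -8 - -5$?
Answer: $-114$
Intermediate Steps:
$v = -3$ ($v = -8 + 5 = -3$)
$Y{\left(Z,G \right)} = -12$ ($Y{\left(Z,G \right)} = 2 \left(-6\right) = -12$)
$V{\left(R \right)} = \frac{5}{2}$ ($V{\left(R \right)} = 2 + \frac{1}{6} \cdot 3 = 2 + \frac{1}{2} = \frac{5}{2}$)
$r = -3$ ($r = -3 + 0 = -3$)
$Y{\left(6,-5 \right)} + 34 r = -12 + 34 \left(-3\right) = -12 - 102 = -114$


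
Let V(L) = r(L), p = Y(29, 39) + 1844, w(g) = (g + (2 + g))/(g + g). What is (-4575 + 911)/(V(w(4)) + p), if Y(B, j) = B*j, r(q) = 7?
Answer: -1832/1491 ≈ -1.2287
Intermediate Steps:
w(g) = (2 + 2*g)/(2*g) (w(g) = (2 + 2*g)/((2*g)) = (2 + 2*g)*(1/(2*g)) = (2 + 2*g)/(2*g))
p = 2975 (p = 29*39 + 1844 = 1131 + 1844 = 2975)
V(L) = 7
(-4575 + 911)/(V(w(4)) + p) = (-4575 + 911)/(7 + 2975) = -3664/2982 = -3664*1/2982 = -1832/1491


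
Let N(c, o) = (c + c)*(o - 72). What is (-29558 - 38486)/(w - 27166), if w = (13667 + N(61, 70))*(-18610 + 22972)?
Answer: -17011/14630990 ≈ -0.0011627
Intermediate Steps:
N(c, o) = 2*c*(-72 + o) (N(c, o) = (2*c)*(-72 + o) = 2*c*(-72 + o))
w = 58551126 (w = (13667 + 2*61*(-72 + 70))*(-18610 + 22972) = (13667 + 2*61*(-2))*4362 = (13667 - 244)*4362 = 13423*4362 = 58551126)
(-29558 - 38486)/(w - 27166) = (-29558 - 38486)/(58551126 - 27166) = -68044/58523960 = -68044*1/58523960 = -17011/14630990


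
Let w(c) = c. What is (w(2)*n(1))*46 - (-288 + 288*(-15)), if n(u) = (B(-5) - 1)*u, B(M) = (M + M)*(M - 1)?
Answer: 10036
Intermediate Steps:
B(M) = 2*M*(-1 + M) (B(M) = (2*M)*(-1 + M) = 2*M*(-1 + M))
n(u) = 59*u (n(u) = (2*(-5)*(-1 - 5) - 1)*u = (2*(-5)*(-6) - 1)*u = (60 - 1)*u = 59*u)
(w(2)*n(1))*46 - (-288 + 288*(-15)) = (2*(59*1))*46 - (-288 + 288*(-15)) = (2*59)*46 - (-288 - 4320) = 118*46 - 1*(-4608) = 5428 + 4608 = 10036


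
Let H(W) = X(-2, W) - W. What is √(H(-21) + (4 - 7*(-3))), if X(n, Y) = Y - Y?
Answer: √46 ≈ 6.7823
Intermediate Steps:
X(n, Y) = 0
H(W) = -W (H(W) = 0 - W = -W)
√(H(-21) + (4 - 7*(-3))) = √(-1*(-21) + (4 - 7*(-3))) = √(21 + (4 + 21)) = √(21 + 25) = √46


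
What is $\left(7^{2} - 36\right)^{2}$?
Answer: $169$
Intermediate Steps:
$\left(7^{2} - 36\right)^{2} = \left(49 - 36\right)^{2} = 13^{2} = 169$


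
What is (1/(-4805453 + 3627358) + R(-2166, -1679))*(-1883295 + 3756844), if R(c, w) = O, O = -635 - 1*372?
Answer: -2222669241992634/1178095 ≈ -1.8867e+9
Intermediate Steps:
O = -1007 (O = -635 - 372 = -1007)
R(c, w) = -1007
(1/(-4805453 + 3627358) + R(-2166, -1679))*(-1883295 + 3756844) = (1/(-4805453 + 3627358) - 1007)*(-1883295 + 3756844) = (1/(-1178095) - 1007)*1873549 = (-1/1178095 - 1007)*1873549 = -1186341666/1178095*1873549 = -2222669241992634/1178095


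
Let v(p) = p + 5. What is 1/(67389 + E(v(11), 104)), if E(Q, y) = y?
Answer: 1/67493 ≈ 1.4816e-5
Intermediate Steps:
v(p) = 5 + p
1/(67389 + E(v(11), 104)) = 1/(67389 + 104) = 1/67493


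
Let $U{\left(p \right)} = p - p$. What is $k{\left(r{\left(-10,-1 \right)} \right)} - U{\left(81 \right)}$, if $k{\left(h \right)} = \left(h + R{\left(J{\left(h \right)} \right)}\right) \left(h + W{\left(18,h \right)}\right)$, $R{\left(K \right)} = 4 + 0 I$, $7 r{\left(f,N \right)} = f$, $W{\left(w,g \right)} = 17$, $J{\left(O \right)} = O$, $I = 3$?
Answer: $\frac{1962}{49} \approx 40.041$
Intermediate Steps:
$r{\left(f,N \right)} = \frac{f}{7}$
$U{\left(p \right)} = 0$
$R{\left(K \right)} = 4$ ($R{\left(K \right)} = 4 + 0 \cdot 3 = 4 + 0 = 4$)
$k{\left(h \right)} = \left(4 + h\right) \left(17 + h\right)$ ($k{\left(h \right)} = \left(h + 4\right) \left(h + 17\right) = \left(4 + h\right) \left(17 + h\right)$)
$k{\left(r{\left(-10,-1 \right)} \right)} - U{\left(81 \right)} = \left(68 + \left(\frac{1}{7} \left(-10\right)\right)^{2} + 21 \cdot \frac{1}{7} \left(-10\right)\right) - 0 = \left(68 + \left(- \frac{10}{7}\right)^{2} + 21 \left(- \frac{10}{7}\right)\right) + 0 = \left(68 + \frac{100}{49} - 30\right) + 0 = \frac{1962}{49} + 0 = \frac{1962}{49}$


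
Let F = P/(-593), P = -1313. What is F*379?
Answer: 497627/593 ≈ 839.17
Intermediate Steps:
F = 1313/593 (F = -1313/(-593) = -1313*(-1/593) = 1313/593 ≈ 2.2142)
F*379 = (1313/593)*379 = 497627/593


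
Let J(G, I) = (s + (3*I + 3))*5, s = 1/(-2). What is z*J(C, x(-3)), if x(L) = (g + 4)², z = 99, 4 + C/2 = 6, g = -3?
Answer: 5445/2 ≈ 2722.5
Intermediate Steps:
C = 4 (C = -8 + 2*6 = -8 + 12 = 4)
s = -½ ≈ -0.50000
x(L) = 1 (x(L) = (-3 + 4)² = 1² = 1)
J(G, I) = 25/2 + 15*I (J(G, I) = (-½ + (3*I + 3))*5 = (-½ + (3 + 3*I))*5 = (5/2 + 3*I)*5 = 25/2 + 15*I)
z*J(C, x(-3)) = 99*(25/2 + 15*1) = 99*(25/2 + 15) = 99*(55/2) = 5445/2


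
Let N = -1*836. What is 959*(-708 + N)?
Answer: -1480696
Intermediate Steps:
N = -836
959*(-708 + N) = 959*(-708 - 836) = 959*(-1544) = -1480696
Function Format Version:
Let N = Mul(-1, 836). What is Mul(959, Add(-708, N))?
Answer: -1480696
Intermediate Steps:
N = -836
Mul(959, Add(-708, N)) = Mul(959, Add(-708, -836)) = Mul(959, -1544) = -1480696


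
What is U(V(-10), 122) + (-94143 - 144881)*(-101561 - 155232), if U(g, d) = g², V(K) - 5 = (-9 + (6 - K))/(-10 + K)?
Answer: 24551876021449/400 ≈ 6.1380e+10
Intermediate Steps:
V(K) = 5 + (-3 - K)/(-10 + K) (V(K) = 5 + (-9 + (6 - K))/(-10 + K) = 5 + (-3 - K)/(-10 + K))
U(V(-10), 122) + (-94143 - 144881)*(-101561 - 155232) = ((-53 + 4*(-10))/(-10 - 10))² + (-94143 - 144881)*(-101561 - 155232) = ((-53 - 40)/(-20))² - 239024*(-256793) = (-1/20*(-93))² + 61379690032 = (93/20)² + 61379690032 = 8649/400 + 61379690032 = 24551876021449/400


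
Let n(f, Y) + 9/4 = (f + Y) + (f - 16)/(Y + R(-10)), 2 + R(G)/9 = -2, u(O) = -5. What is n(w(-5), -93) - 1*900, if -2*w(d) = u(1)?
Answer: -170735/172 ≈ -992.65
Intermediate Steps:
w(d) = 5/2 (w(d) = -½*(-5) = 5/2)
R(G) = -36 (R(G) = -18 + 9*(-2) = -18 - 18 = -36)
n(f, Y) = -9/4 + Y + f + (-16 + f)/(-36 + Y) (n(f, Y) = -9/4 + ((f + Y) + (f - 16)/(Y - 36)) = -9/4 + ((Y + f) + (-16 + f)/(-36 + Y)) = -9/4 + (Y + f + (-16 + f)/(-36 + Y)) = -9/4 + Y + f + (-16 + f)/(-36 + Y))
n(w(-5), -93) - 1*900 = (65 + (-93)² - 35*5/2 - 153/4*(-93) - 93*5/2)/(-36 - 93) - 1*900 = (65 + 8649 - 175/2 + 14229/4 - 465/2)/(-129) - 900 = -1/129*47805/4 - 900 = -15935/172 - 900 = -170735/172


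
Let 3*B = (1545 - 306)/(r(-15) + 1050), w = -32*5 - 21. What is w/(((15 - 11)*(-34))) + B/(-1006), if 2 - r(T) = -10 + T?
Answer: 98025227/73675416 ≈ 1.3305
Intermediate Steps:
r(T) = 12 - T (r(T) = 2 - (-10 + T) = 2 + (10 - T) = 12 - T)
w = -181 (w = -160 - 21 = -181)
B = 413/1077 (B = ((1545 - 306)/((12 - 1*(-15)) + 1050))/3 = (1239/((12 + 15) + 1050))/3 = (1239/(27 + 1050))/3 = (1239/1077)/3 = (1239*(1/1077))/3 = (⅓)*(413/359) = 413/1077 ≈ 0.38347)
w/(((15 - 11)*(-34))) + B/(-1006) = -181*(-1/(34*(15 - 11))) + (413/1077)/(-1006) = -181/(4*(-34)) + (413/1077)*(-1/1006) = -181/(-136) - 413/1083462 = -181*(-1/136) - 413/1083462 = 181/136 - 413/1083462 = 98025227/73675416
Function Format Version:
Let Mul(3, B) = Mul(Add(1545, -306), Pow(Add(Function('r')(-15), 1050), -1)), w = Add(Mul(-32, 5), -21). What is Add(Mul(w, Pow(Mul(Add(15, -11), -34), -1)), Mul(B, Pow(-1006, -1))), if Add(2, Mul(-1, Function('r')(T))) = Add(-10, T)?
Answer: Rational(98025227, 73675416) ≈ 1.3305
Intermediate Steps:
Function('r')(T) = Add(12, Mul(-1, T)) (Function('r')(T) = Add(2, Mul(-1, Add(-10, T))) = Add(2, Add(10, Mul(-1, T))) = Add(12, Mul(-1, T)))
w = -181 (w = Add(-160, -21) = -181)
B = Rational(413, 1077) (B = Mul(Rational(1, 3), Mul(Add(1545, -306), Pow(Add(Add(12, Mul(-1, -15)), 1050), -1))) = Mul(Rational(1, 3), Mul(1239, Pow(Add(Add(12, 15), 1050), -1))) = Mul(Rational(1, 3), Mul(1239, Pow(Add(27, 1050), -1))) = Mul(Rational(1, 3), Mul(1239, Pow(1077, -1))) = Mul(Rational(1, 3), Mul(1239, Rational(1, 1077))) = Mul(Rational(1, 3), Rational(413, 359)) = Rational(413, 1077) ≈ 0.38347)
Add(Mul(w, Pow(Mul(Add(15, -11), -34), -1)), Mul(B, Pow(-1006, -1))) = Add(Mul(-181, Pow(Mul(Add(15, -11), -34), -1)), Mul(Rational(413, 1077), Pow(-1006, -1))) = Add(Mul(-181, Pow(Mul(4, -34), -1)), Mul(Rational(413, 1077), Rational(-1, 1006))) = Add(Mul(-181, Pow(-136, -1)), Rational(-413, 1083462)) = Add(Mul(-181, Rational(-1, 136)), Rational(-413, 1083462)) = Add(Rational(181, 136), Rational(-413, 1083462)) = Rational(98025227, 73675416)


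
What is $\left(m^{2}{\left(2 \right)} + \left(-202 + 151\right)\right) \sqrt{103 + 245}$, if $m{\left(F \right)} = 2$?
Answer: $- 94 \sqrt{87} \approx -876.77$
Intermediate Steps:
$\left(m^{2}{\left(2 \right)} + \left(-202 + 151\right)\right) \sqrt{103 + 245} = \left(2^{2} + \left(-202 + 151\right)\right) \sqrt{103 + 245} = \left(4 - 51\right) \sqrt{348} = - 47 \cdot 2 \sqrt{87} = - 94 \sqrt{87}$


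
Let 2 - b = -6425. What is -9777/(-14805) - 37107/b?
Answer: -162177452/31717245 ≈ -5.1132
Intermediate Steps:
b = 6427 (b = 2 - 1*(-6425) = 2 + 6425 = 6427)
-9777/(-14805) - 37107/b = -9777/(-14805) - 37107/6427 = -9777*(-1/14805) - 37107*1/6427 = 3259/4935 - 37107/6427 = -162177452/31717245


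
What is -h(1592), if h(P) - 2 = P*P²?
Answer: -4034866690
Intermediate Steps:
h(P) = 2 + P³ (h(P) = 2 + P*P² = 2 + P³)
-h(1592) = -(2 + 1592³) = -(2 + 4034866688) = -1*4034866690 = -4034866690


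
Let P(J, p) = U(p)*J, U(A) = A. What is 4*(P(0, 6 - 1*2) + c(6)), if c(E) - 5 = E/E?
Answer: 24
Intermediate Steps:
c(E) = 6 (c(E) = 5 + E/E = 5 + 1 = 6)
P(J, p) = J*p (P(J, p) = p*J = J*p)
4*(P(0, 6 - 1*2) + c(6)) = 4*(0*(6 - 1*2) + 6) = 4*(0*(6 - 2) + 6) = 4*(0*4 + 6) = 4*(0 + 6) = 4*6 = 24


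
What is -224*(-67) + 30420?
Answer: 45428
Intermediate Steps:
-224*(-67) + 30420 = 15008 + 30420 = 45428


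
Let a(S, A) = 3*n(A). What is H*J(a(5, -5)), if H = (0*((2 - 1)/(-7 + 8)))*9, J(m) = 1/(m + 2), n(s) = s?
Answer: 0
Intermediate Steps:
a(S, A) = 3*A
J(m) = 1/(2 + m)
H = 0 (H = (0*(1/1))*9 = (0*(1*1))*9 = (0*1)*9 = 0*9 = 0)
H*J(a(5, -5)) = 0/(2 + 3*(-5)) = 0/(2 - 15) = 0/(-13) = 0*(-1/13) = 0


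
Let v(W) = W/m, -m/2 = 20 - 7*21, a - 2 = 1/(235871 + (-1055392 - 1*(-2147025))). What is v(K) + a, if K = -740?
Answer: -153990337/168593008 ≈ -0.91339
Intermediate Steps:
a = 2655009/1327504 (a = 2 + 1/(235871 + (-1055392 - 1*(-2147025))) = 2 + 1/(235871 + (-1055392 + 2147025)) = 2 + 1/(235871 + 1091633) = 2 + 1/1327504 = 2655009/1327504 ≈ 2.0000)
m = 254 (m = -2*(20 - 7*21) = -2*(20 - 147) = -2*(-127) = 254)
v(W) = W/254
v(K) + a = (1/254)*(-740) + 2655009/1327504 = -370/127 + 2655009/1327504 = -153990337/168593008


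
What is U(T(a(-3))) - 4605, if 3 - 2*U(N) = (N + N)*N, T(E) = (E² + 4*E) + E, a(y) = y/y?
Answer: -9279/2 ≈ -4639.5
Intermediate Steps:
a(y) = 1
T(E) = E² + 5*E
U(N) = 3/2 - N² (U(N) = 3/2 - (N + N)*N/2 = 3/2 - 2*N*N/2 = 3/2 - N²)
U(T(a(-3))) - 4605 = (3/2 - (1*(5 + 1))²) - 4605 = (3/2 - (1*6)²) - 4605 = (3/2 - 1*6²) - 4605 = (3/2 - 1*36) - 4605 = (3/2 - 36) - 4605 = -69/2 - 4605 = -9279/2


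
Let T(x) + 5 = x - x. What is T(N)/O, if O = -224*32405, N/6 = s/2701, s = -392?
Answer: 1/1451744 ≈ 6.8883e-7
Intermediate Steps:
N = -2352/2701 (N = 6*(-392/2701) = -2352/2701 ≈ -0.87079)
O = -7258720
T(x) = -5 (T(x) = -5 + (x - x) = -5 + 0 = -5)
T(N)/O = -5/(-7258720) = -5*(-1/7258720) = 1/1451744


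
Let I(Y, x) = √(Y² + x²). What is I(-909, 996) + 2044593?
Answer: 2044593 + 3*√202033 ≈ 2.0459e+6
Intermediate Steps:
I(-909, 996) + 2044593 = √((-909)² + 996²) + 2044593 = √(826281 + 992016) + 2044593 = √1818297 + 2044593 = 3*√202033 + 2044593 = 2044593 + 3*√202033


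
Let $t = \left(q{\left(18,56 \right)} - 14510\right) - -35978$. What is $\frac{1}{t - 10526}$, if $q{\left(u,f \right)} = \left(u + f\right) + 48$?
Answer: $\frac{1}{11064} \approx 9.0383 \cdot 10^{-5}$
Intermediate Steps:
$q{\left(u,f \right)} = 48 + f + u$ ($q{\left(u,f \right)} = \left(f + u\right) + 48 = 48 + f + u$)
$t = 21590$ ($t = \left(\left(48 + 56 + 18\right) - 14510\right) - -35978 = \left(122 - 14510\right) + 35978 = -14388 + 35978 = 21590$)
$\frac{1}{t - 10526} = \frac{1}{21590 - 10526} = \frac{1}{11064}$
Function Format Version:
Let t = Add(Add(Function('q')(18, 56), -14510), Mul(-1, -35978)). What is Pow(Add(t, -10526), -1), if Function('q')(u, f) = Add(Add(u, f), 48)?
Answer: Rational(1, 11064) ≈ 9.0383e-5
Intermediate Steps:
Function('q')(u, f) = Add(48, f, u) (Function('q')(u, f) = Add(Add(f, u), 48) = Add(48, f, u))
t = 21590 (t = Add(Add(Add(48, 56, 18), -14510), Mul(-1, -35978)) = Add(Add(122, -14510), 35978) = Add(-14388, 35978) = 21590)
Pow(Add(t, -10526), -1) = Pow(Add(21590, -10526), -1) = Pow(11064, -1) = Rational(1, 11064)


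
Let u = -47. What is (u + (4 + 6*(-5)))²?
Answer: 5329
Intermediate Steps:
(u + (4 + 6*(-5)))² = (-47 + (4 + 6*(-5)))² = (-47 + (4 - 30))² = (-47 - 26)² = (-73)² = 5329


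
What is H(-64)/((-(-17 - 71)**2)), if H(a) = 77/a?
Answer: 7/45056 ≈ 0.00015536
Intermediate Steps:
H(-64)/((-(-17 - 71)**2)) = (77/(-64))/((-(-17 - 71)**2)) = (77*(-1/64))/((-1*(-88)**2)) = -77/(64*((-1*7744))) = -77/64/(-7744) = -77/64*(-1/7744) = 7/45056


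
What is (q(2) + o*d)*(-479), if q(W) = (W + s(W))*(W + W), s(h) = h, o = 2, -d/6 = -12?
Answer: -76640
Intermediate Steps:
d = 72 (d = -6*(-12) = 72)
q(W) = 4*W² (q(W) = (W + W)*(W + W) = (2*W)*(2*W) = 4*W²)
(q(2) + o*d)*(-479) = (4*2² + 2*72)*(-479) = (4*4 + 144)*(-479) = (16 + 144)*(-479) = 160*(-479) = -76640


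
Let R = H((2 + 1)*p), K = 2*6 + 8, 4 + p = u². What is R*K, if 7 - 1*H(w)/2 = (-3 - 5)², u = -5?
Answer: -2280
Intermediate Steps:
p = 21 (p = -4 + (-5)² = -4 + 25 = 21)
H(w) = -114 (H(w) = 14 - 2*(-3 - 5)² = 14 - 2*(-8)² = 14 - 2*64 = 14 - 128 = -114)
K = 20 (K = 12 + 8 = 20)
R = -114
R*K = -114*20 = -2280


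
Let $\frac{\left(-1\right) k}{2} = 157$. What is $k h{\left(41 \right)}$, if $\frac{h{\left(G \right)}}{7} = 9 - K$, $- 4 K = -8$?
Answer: $-15386$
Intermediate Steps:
$K = 2$ ($K = \left(- \frac{1}{4}\right) \left(-8\right) = 2$)
$k = -314$ ($k = \left(-2\right) 157 = -314$)
$h{\left(G \right)} = 49$ ($h{\left(G \right)} = 7 \left(9 - 2\right) = 7 \cdot 7 = 49$)
$k h{\left(41 \right)} = \left(-314\right) 49 = -15386$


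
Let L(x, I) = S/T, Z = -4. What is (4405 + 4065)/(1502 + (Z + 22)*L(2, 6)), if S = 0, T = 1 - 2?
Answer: 4235/751 ≈ 5.6391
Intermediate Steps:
T = -1
L(x, I) = 0 (L(x, I) = 0/(-1) = 0*(-1) = 0)
(4405 + 4065)/(1502 + (Z + 22)*L(2, 6)) = (4405 + 4065)/(1502 + (-4 + 22)*0) = 8470/(1502 + 18*0) = 8470/(1502 + 0) = 8470/1502 = 8470*(1/1502) = 4235/751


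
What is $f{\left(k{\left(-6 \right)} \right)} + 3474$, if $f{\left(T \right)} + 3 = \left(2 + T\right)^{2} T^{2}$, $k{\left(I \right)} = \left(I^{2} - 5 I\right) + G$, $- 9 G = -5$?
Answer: $\frac{136614367120}{6561} \approx 2.0822 \cdot 10^{7}$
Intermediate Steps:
$G = \frac{5}{9}$ ($G = \left(- \frac{1}{9}\right) \left(-5\right) = \frac{5}{9} \approx 0.55556$)
$k{\left(I \right)} = \frac{5}{9} + I^{2} - 5 I$ ($k{\left(I \right)} = \left(I^{2} - 5 I\right) + \frac{5}{9} = \frac{5}{9} + I^{2} - 5 I$)
$f{\left(T \right)} = -3 + T^{2} \left(2 + T\right)^{2}$ ($f{\left(T \right)} = -3 + \left(2 + T\right)^{2} T^{2} = -3 + T^{2} \left(2 + T\right)^{2}$)
$f{\left(k{\left(-6 \right)} \right)} + 3474 = \left(-3 + \left(\frac{5}{9} + \left(-6\right)^{2} - -30\right)^{2} \left(2 + \left(\frac{5}{9} + \left(-6\right)^{2} - -30\right)\right)^{2}\right) + 3474 = \left(-3 + \left(\frac{5}{9} + 36 + 30\right)^{2} \left(2 + \left(\frac{5}{9} + 36 + 30\right)\right)^{2}\right) + 3474 = \left(-3 + \left(\frac{599}{9}\right)^{2} \left(2 + \frac{599}{9}\right)^{2}\right) + 3474 = \left(-3 + \frac{358801 \left(\frac{617}{9}\right)^{2}}{81}\right) + 3474 = \left(-3 + \frac{358801}{81} \cdot \frac{380689}{81}\right) + 3474 = \left(-3 + \frac{136591593889}{6561}\right) + 3474 = \frac{136591574206}{6561} + 3474 = \frac{136614367120}{6561}$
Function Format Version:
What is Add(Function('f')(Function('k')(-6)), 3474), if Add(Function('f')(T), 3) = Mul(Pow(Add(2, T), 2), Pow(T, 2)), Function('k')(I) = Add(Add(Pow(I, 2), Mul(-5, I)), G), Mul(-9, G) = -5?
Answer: Rational(136614367120, 6561) ≈ 2.0822e+7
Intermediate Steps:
G = Rational(5, 9) (G = Mul(Rational(-1, 9), -5) = Rational(5, 9) ≈ 0.55556)
Function('k')(I) = Add(Rational(5, 9), Pow(I, 2), Mul(-5, I)) (Function('k')(I) = Add(Add(Pow(I, 2), Mul(-5, I)), Rational(5, 9)) = Add(Rational(5, 9), Pow(I, 2), Mul(-5, I)))
Function('f')(T) = Add(-3, Mul(Pow(T, 2), Pow(Add(2, T), 2))) (Function('f')(T) = Add(-3, Mul(Pow(Add(2, T), 2), Pow(T, 2))) = Add(-3, Mul(Pow(T, 2), Pow(Add(2, T), 2))))
Add(Function('f')(Function('k')(-6)), 3474) = Add(Add(-3, Mul(Pow(Add(Rational(5, 9), Pow(-6, 2), Mul(-5, -6)), 2), Pow(Add(2, Add(Rational(5, 9), Pow(-6, 2), Mul(-5, -6))), 2))), 3474) = Add(Add(-3, Mul(Pow(Add(Rational(5, 9), 36, 30), 2), Pow(Add(2, Add(Rational(5, 9), 36, 30)), 2))), 3474) = Add(Add(-3, Mul(Pow(Rational(599, 9), 2), Pow(Add(2, Rational(599, 9)), 2))), 3474) = Add(Add(-3, Mul(Rational(358801, 81), Pow(Rational(617, 9), 2))), 3474) = Add(Add(-3, Mul(Rational(358801, 81), Rational(380689, 81))), 3474) = Add(Add(-3, Rational(136591593889, 6561)), 3474) = Add(Rational(136591574206, 6561), 3474) = Rational(136614367120, 6561)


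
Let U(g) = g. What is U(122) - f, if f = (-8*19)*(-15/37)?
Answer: 2234/37 ≈ 60.378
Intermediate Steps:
f = 2280/37 (f = -(-2280)/37 = -152*(-15/37) = 2280/37 ≈ 61.622)
U(122) - f = 122 - 1*2280/37 = 122 - 2280/37 = 2234/37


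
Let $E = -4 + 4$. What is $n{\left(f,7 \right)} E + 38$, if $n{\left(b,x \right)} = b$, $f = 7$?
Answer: $38$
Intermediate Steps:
$E = 0$
$n{\left(f,7 \right)} E + 38 = 7 \cdot 0 + 38 = 0 + 38 = 38$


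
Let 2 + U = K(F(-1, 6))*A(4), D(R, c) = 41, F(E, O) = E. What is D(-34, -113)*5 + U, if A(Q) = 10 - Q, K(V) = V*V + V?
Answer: 203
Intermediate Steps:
K(V) = V + V**2 (K(V) = V**2 + V = V + V**2)
U = -2 (U = -2 + (-(1 - 1))*(10 - 1*4) = -2 + (-1*0)*(10 - 4) = -2 + 0*6 = -2 + 0 = -2)
D(-34, -113)*5 + U = 41*5 - 2 = 205 - 2 = 203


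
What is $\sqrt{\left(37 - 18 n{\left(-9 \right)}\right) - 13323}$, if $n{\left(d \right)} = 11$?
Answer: $2 i \sqrt{3371} \approx 116.12 i$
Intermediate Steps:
$\sqrt{\left(37 - 18 n{\left(-9 \right)}\right) - 13323} = \sqrt{\left(37 - 198\right) - 13323} = \sqrt{\left(37 - 198\right) + \left(-17899 + 4576\right)} = \sqrt{-161 - 13323} = \sqrt{-13484} = 2 i \sqrt{3371}$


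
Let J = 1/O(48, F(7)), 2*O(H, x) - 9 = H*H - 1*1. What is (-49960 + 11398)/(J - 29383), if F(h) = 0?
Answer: 14859224/11322249 ≈ 1.3124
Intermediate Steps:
O(H, x) = 4 + H²/2 (O(H, x) = 9/2 + (H*H - 1*1)/2 = 9/2 + (H² - 1)/2 = 9/2 + (-1 + H²)/2 = 9/2 + (-½ + H²/2) = 4 + H²/2)
J = 1/1156 (J = 1/(4 + (½)*48²) = 1/(4 + (½)*2304) = 1/(4 + 1152) = 1/1156 ≈ 0.00086505)
(-49960 + 11398)/(J - 29383) = (-49960 + 11398)/(1/1156 - 29383) = -38562/(-33966747/1156) = -38562*(-1156/33966747) = 14859224/11322249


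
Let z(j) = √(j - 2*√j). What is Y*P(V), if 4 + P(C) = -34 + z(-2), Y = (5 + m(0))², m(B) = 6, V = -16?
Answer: -4598 + 121*√(-2 - 2*I*√2) ≈ -4494.5 - 200.0*I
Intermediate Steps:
Y = 121 (Y = (5 + 6)² = 11² = 121)
P(C) = -38 + √(-2 - 2*I*√2) (P(C) = -4 + (-34 + √(-2 - 2*I*√2)) = -38 + √(-2 - 2*I*√2))
Y*P(V) = 121*(-38 + √(-2 - 2*I*√2)) = -4598 + 121*√(-2 - 2*I*√2)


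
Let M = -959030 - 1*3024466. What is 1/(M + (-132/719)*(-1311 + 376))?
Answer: -719/2864010204 ≈ -2.5105e-7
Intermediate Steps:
M = -3983496 (M = -959030 - 3024466 = -3983496)
1/(M + (-132/719)*(-1311 + 376)) = 1/(-3983496 + (-132/719)*(-1311 + 376)) = 1/(-3983496 - 132*1/719*(-935)) = 1/(-3983496 - 132/719*(-935)) = 1/(-3983496 + 123420/719) = 1/(-2864010204/719) = -719/2864010204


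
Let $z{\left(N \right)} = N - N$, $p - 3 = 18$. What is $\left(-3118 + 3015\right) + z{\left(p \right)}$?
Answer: $-103$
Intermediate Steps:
$p = 21$ ($p = 3 + 18 = 21$)
$z{\left(N \right)} = 0$
$\left(-3118 + 3015\right) + z{\left(p \right)} = \left(-3118 + 3015\right) + 0 = -103 + 0 = -103$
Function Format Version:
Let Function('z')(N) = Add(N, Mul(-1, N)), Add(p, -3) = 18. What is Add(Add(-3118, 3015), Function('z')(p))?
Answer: -103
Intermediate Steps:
p = 21 (p = Add(3, 18) = 21)
Function('z')(N) = 0
Add(Add(-3118, 3015), Function('z')(p)) = Add(Add(-3118, 3015), 0) = Add(-103, 0) = -103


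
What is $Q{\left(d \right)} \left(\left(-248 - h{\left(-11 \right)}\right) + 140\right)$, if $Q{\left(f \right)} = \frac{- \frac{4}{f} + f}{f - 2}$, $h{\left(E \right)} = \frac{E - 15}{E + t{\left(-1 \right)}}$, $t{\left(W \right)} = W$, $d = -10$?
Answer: $- \frac{1322}{15} \approx -88.133$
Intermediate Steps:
$h{\left(E \right)} = \frac{-15 + E}{-1 + E}$ ($h{\left(E \right)} = \frac{E - 15}{E - 1} = \frac{-15 + E}{-1 + E}$)
$Q{\left(f \right)} = \frac{f - \frac{4}{f}}{-2 + f}$
$Q{\left(d \right)} \left(\left(-248 - h{\left(-11 \right)}\right) + 140\right) = \frac{2 - 10}{-10} \left(\left(-248 - \frac{-15 - 11}{-1 - 11}\right) + 140\right) = \left(- \frac{1}{10}\right) \left(-8\right) \left(\left(-248 - \frac{1}{-12} \left(-26\right)\right) + 140\right) = \frac{4 \left(\left(-248 - \left(- \frac{1}{12}\right) \left(-26\right)\right) + 140\right)}{5} = \frac{4 \left(\left(-248 - \frac{13}{6}\right) + 140\right)}{5} = \frac{4 \left(- \frac{1501}{6} + 140\right)}{5} = \frac{4}{5} \left(- \frac{661}{6}\right) = - \frac{1322}{15}$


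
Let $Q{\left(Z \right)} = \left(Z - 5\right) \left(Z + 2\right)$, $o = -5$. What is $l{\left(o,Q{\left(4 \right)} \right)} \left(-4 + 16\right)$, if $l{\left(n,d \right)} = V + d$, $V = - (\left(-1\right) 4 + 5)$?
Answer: $-84$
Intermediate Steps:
$V = -1$ ($V = - (-4 + 5) = \left(-1\right) 1 = -1$)
$Q{\left(Z \right)} = \left(-5 + Z\right) \left(2 + Z\right)$
$l{\left(n,d \right)} = -1 + d$
$l{\left(o,Q{\left(4 \right)} \right)} \left(-4 + 16\right) = \left(-1 - \left(22 - 16\right)\right) \left(-4 + 16\right) = \left(-1 - 6\right) 12 = \left(-7\right) 12 = -84$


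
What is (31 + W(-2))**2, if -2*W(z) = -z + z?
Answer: 961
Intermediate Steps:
W(z) = 0 (W(z) = -(-z + z)/2 = -1/2*0 = 0)
(31 + W(-2))**2 = (31 + 0)**2 = 31**2 = 961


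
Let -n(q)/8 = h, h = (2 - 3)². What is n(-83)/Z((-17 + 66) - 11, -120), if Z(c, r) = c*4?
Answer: -1/19 ≈ -0.052632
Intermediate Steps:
h = 1 (h = (-1)² = 1)
n(q) = -8 (n(q) = -8*1 = -8)
Z(c, r) = 4*c
n(-83)/Z((-17 + 66) - 11, -120) = -8*1/(4*((-17 + 66) - 11)) = -8*1/(4*(49 - 11)) = -8/(4*38) = -8/152 = -8*1/152 = -1/19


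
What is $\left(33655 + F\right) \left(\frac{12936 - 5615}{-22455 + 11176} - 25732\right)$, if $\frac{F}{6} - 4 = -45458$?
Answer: $\frac{69387039670881}{11279} \approx 6.1519 \cdot 10^{9}$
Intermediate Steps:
$F = -272724$ ($F = 24 + 6 \left(-45458\right) = 24 - 272748 = -272724$)
$\left(33655 + F\right) \left(\frac{12936 - 5615}{-22455 + 11176} - 25732\right) = \left(33655 - 272724\right) \left(\frac{12936 - 5615}{-22455 + 11176} - 25732\right) = - 239069 \left(\frac{7321}{-11279} - 25732\right) = - 239069 \left(7321 \left(- \frac{1}{11279}\right) - 25732\right) = - 239069 \left(- \frac{7321}{11279} - 25732\right) = \left(-239069\right) \left(- \frac{290238549}{11279}\right) = \frac{69387039670881}{11279}$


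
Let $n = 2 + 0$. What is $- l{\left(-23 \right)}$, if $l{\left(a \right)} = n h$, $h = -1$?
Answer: $2$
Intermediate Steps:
$n = 2$
$l{\left(a \right)} = -2$ ($l{\left(a \right)} = 2 \left(-1\right) = -2$)
$- l{\left(-23 \right)} = \left(-1\right) \left(-2\right) = 2$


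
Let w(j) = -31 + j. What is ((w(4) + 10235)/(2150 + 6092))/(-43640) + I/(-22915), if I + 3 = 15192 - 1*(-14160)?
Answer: -131956350793/103026092065 ≈ -1.2808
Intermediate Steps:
I = 29349 (I = -3 + (15192 - 1*(-14160)) = -3 + (15192 + 14160) = -3 + 29352 = 29349)
((w(4) + 10235)/(2150 + 6092))/(-43640) + I/(-22915) = (((-31 + 4) + 10235)/(2150 + 6092))/(-43640) + 29349/(-22915) = ((-27 + 10235)/8242)*(-1/43640) + 29349*(-1/22915) = (10208*(1/8242))*(-1/43640) - 29349/22915 = (5104/4121)*(-1/43640) - 29349/22915 = -638/22480055 - 29349/22915 = -131956350793/103026092065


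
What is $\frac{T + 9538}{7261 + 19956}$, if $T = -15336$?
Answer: $- \frac{5798}{27217} \approx -0.21303$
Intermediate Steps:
$\frac{T + 9538}{7261 + 19956} = \frac{-15336 + 9538}{7261 + 19956} = - \frac{5798}{27217}$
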